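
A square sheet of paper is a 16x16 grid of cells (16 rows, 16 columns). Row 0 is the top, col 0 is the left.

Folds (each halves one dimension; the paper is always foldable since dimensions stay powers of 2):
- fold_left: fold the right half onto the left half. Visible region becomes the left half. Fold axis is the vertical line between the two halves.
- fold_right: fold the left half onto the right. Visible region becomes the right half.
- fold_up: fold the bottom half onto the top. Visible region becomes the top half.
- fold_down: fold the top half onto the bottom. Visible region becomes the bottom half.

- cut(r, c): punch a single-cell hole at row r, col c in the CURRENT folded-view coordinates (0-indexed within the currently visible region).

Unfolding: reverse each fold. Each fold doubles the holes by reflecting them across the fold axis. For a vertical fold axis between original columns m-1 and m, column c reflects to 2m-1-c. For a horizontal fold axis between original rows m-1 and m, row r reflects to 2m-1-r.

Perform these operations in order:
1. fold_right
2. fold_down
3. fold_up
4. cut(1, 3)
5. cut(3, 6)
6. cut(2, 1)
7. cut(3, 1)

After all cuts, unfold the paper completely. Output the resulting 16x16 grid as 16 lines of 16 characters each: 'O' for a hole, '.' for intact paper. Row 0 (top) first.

Op 1 fold_right: fold axis v@8; visible region now rows[0,16) x cols[8,16) = 16x8
Op 2 fold_down: fold axis h@8; visible region now rows[8,16) x cols[8,16) = 8x8
Op 3 fold_up: fold axis h@12; visible region now rows[8,12) x cols[8,16) = 4x8
Op 4 cut(1, 3): punch at orig (9,11); cuts so far [(9, 11)]; region rows[8,12) x cols[8,16) = 4x8
Op 5 cut(3, 6): punch at orig (11,14); cuts so far [(9, 11), (11, 14)]; region rows[8,12) x cols[8,16) = 4x8
Op 6 cut(2, 1): punch at orig (10,9); cuts so far [(9, 11), (10, 9), (11, 14)]; region rows[8,12) x cols[8,16) = 4x8
Op 7 cut(3, 1): punch at orig (11,9); cuts so far [(9, 11), (10, 9), (11, 9), (11, 14)]; region rows[8,12) x cols[8,16) = 4x8
Unfold 1 (reflect across h@12): 8 holes -> [(9, 11), (10, 9), (11, 9), (11, 14), (12, 9), (12, 14), (13, 9), (14, 11)]
Unfold 2 (reflect across h@8): 16 holes -> [(1, 11), (2, 9), (3, 9), (3, 14), (4, 9), (4, 14), (5, 9), (6, 11), (9, 11), (10, 9), (11, 9), (11, 14), (12, 9), (12, 14), (13, 9), (14, 11)]
Unfold 3 (reflect across v@8): 32 holes -> [(1, 4), (1, 11), (2, 6), (2, 9), (3, 1), (3, 6), (3, 9), (3, 14), (4, 1), (4, 6), (4, 9), (4, 14), (5, 6), (5, 9), (6, 4), (6, 11), (9, 4), (9, 11), (10, 6), (10, 9), (11, 1), (11, 6), (11, 9), (11, 14), (12, 1), (12, 6), (12, 9), (12, 14), (13, 6), (13, 9), (14, 4), (14, 11)]

Answer: ................
....O......O....
......O..O......
.O....O..O....O.
.O....O..O....O.
......O..O......
....O......O....
................
................
....O......O....
......O..O......
.O....O..O....O.
.O....O..O....O.
......O..O......
....O......O....
................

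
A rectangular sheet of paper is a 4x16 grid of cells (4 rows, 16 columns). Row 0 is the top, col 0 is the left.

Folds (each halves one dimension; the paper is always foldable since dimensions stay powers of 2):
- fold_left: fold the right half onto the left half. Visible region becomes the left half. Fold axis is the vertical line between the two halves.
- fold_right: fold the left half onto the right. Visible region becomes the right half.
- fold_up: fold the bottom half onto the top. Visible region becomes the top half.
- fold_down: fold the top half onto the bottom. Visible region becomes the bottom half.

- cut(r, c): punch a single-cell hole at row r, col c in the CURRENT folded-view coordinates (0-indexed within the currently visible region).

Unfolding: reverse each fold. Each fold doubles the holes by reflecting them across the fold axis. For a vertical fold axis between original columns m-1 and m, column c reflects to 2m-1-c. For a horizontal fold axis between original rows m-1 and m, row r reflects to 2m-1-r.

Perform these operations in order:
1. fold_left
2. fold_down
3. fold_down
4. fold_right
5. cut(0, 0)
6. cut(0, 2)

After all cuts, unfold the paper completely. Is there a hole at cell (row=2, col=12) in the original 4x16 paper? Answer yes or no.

Op 1 fold_left: fold axis v@8; visible region now rows[0,4) x cols[0,8) = 4x8
Op 2 fold_down: fold axis h@2; visible region now rows[2,4) x cols[0,8) = 2x8
Op 3 fold_down: fold axis h@3; visible region now rows[3,4) x cols[0,8) = 1x8
Op 4 fold_right: fold axis v@4; visible region now rows[3,4) x cols[4,8) = 1x4
Op 5 cut(0, 0): punch at orig (3,4); cuts so far [(3, 4)]; region rows[3,4) x cols[4,8) = 1x4
Op 6 cut(0, 2): punch at orig (3,6); cuts so far [(3, 4), (3, 6)]; region rows[3,4) x cols[4,8) = 1x4
Unfold 1 (reflect across v@4): 4 holes -> [(3, 1), (3, 3), (3, 4), (3, 6)]
Unfold 2 (reflect across h@3): 8 holes -> [(2, 1), (2, 3), (2, 4), (2, 6), (3, 1), (3, 3), (3, 4), (3, 6)]
Unfold 3 (reflect across h@2): 16 holes -> [(0, 1), (0, 3), (0, 4), (0, 6), (1, 1), (1, 3), (1, 4), (1, 6), (2, 1), (2, 3), (2, 4), (2, 6), (3, 1), (3, 3), (3, 4), (3, 6)]
Unfold 4 (reflect across v@8): 32 holes -> [(0, 1), (0, 3), (0, 4), (0, 6), (0, 9), (0, 11), (0, 12), (0, 14), (1, 1), (1, 3), (1, 4), (1, 6), (1, 9), (1, 11), (1, 12), (1, 14), (2, 1), (2, 3), (2, 4), (2, 6), (2, 9), (2, 11), (2, 12), (2, 14), (3, 1), (3, 3), (3, 4), (3, 6), (3, 9), (3, 11), (3, 12), (3, 14)]
Holes: [(0, 1), (0, 3), (0, 4), (0, 6), (0, 9), (0, 11), (0, 12), (0, 14), (1, 1), (1, 3), (1, 4), (1, 6), (1, 9), (1, 11), (1, 12), (1, 14), (2, 1), (2, 3), (2, 4), (2, 6), (2, 9), (2, 11), (2, 12), (2, 14), (3, 1), (3, 3), (3, 4), (3, 6), (3, 9), (3, 11), (3, 12), (3, 14)]

Answer: yes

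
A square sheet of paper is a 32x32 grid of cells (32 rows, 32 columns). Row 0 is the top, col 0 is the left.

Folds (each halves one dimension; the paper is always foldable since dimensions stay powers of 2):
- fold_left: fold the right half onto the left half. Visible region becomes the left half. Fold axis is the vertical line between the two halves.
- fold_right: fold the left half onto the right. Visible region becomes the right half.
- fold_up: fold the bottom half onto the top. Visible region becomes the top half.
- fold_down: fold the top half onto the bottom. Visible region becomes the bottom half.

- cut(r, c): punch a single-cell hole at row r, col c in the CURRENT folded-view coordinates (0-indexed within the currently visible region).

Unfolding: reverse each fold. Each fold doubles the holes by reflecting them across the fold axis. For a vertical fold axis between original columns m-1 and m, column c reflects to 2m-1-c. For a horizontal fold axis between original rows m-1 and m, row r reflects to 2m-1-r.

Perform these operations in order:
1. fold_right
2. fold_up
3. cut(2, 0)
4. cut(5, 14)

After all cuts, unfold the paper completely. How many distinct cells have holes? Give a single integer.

Answer: 8

Derivation:
Op 1 fold_right: fold axis v@16; visible region now rows[0,32) x cols[16,32) = 32x16
Op 2 fold_up: fold axis h@16; visible region now rows[0,16) x cols[16,32) = 16x16
Op 3 cut(2, 0): punch at orig (2,16); cuts so far [(2, 16)]; region rows[0,16) x cols[16,32) = 16x16
Op 4 cut(5, 14): punch at orig (5,30); cuts so far [(2, 16), (5, 30)]; region rows[0,16) x cols[16,32) = 16x16
Unfold 1 (reflect across h@16): 4 holes -> [(2, 16), (5, 30), (26, 30), (29, 16)]
Unfold 2 (reflect across v@16): 8 holes -> [(2, 15), (2, 16), (5, 1), (5, 30), (26, 1), (26, 30), (29, 15), (29, 16)]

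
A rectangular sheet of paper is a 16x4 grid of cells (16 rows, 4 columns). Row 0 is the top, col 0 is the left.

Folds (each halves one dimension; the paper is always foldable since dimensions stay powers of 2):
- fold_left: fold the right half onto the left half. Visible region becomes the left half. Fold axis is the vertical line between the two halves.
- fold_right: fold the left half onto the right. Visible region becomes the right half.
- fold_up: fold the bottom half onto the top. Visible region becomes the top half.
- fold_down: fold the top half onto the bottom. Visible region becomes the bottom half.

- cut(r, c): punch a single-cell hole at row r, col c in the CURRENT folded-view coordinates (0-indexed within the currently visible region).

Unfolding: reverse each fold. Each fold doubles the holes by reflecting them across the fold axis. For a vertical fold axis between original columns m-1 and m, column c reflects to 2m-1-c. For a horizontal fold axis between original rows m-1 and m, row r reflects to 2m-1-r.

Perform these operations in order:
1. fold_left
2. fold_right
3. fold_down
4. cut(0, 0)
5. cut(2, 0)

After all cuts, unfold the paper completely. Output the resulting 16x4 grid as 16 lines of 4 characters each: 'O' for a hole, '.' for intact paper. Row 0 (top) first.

Op 1 fold_left: fold axis v@2; visible region now rows[0,16) x cols[0,2) = 16x2
Op 2 fold_right: fold axis v@1; visible region now rows[0,16) x cols[1,2) = 16x1
Op 3 fold_down: fold axis h@8; visible region now rows[8,16) x cols[1,2) = 8x1
Op 4 cut(0, 0): punch at orig (8,1); cuts so far [(8, 1)]; region rows[8,16) x cols[1,2) = 8x1
Op 5 cut(2, 0): punch at orig (10,1); cuts so far [(8, 1), (10, 1)]; region rows[8,16) x cols[1,2) = 8x1
Unfold 1 (reflect across h@8): 4 holes -> [(5, 1), (7, 1), (8, 1), (10, 1)]
Unfold 2 (reflect across v@1): 8 holes -> [(5, 0), (5, 1), (7, 0), (7, 1), (8, 0), (8, 1), (10, 0), (10, 1)]
Unfold 3 (reflect across v@2): 16 holes -> [(5, 0), (5, 1), (5, 2), (5, 3), (7, 0), (7, 1), (7, 2), (7, 3), (8, 0), (8, 1), (8, 2), (8, 3), (10, 0), (10, 1), (10, 2), (10, 3)]

Answer: ....
....
....
....
....
OOOO
....
OOOO
OOOO
....
OOOO
....
....
....
....
....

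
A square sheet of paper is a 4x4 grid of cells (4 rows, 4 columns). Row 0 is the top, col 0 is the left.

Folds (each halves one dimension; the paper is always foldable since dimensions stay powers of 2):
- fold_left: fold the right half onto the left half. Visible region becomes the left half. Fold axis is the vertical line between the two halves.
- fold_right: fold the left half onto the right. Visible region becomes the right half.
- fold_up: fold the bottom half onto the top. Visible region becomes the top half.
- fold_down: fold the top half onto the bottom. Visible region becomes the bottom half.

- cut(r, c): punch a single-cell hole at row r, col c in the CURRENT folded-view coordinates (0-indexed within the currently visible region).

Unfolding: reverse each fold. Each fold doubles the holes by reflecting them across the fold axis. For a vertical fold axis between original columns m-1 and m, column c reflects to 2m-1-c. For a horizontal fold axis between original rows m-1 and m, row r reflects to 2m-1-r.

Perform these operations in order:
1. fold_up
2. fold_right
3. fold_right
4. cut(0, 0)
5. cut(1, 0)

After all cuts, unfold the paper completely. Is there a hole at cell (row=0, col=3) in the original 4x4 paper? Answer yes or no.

Answer: yes

Derivation:
Op 1 fold_up: fold axis h@2; visible region now rows[0,2) x cols[0,4) = 2x4
Op 2 fold_right: fold axis v@2; visible region now rows[0,2) x cols[2,4) = 2x2
Op 3 fold_right: fold axis v@3; visible region now rows[0,2) x cols[3,4) = 2x1
Op 4 cut(0, 0): punch at orig (0,3); cuts so far [(0, 3)]; region rows[0,2) x cols[3,4) = 2x1
Op 5 cut(1, 0): punch at orig (1,3); cuts so far [(0, 3), (1, 3)]; region rows[0,2) x cols[3,4) = 2x1
Unfold 1 (reflect across v@3): 4 holes -> [(0, 2), (0, 3), (1, 2), (1, 3)]
Unfold 2 (reflect across v@2): 8 holes -> [(0, 0), (0, 1), (0, 2), (0, 3), (1, 0), (1, 1), (1, 2), (1, 3)]
Unfold 3 (reflect across h@2): 16 holes -> [(0, 0), (0, 1), (0, 2), (0, 3), (1, 0), (1, 1), (1, 2), (1, 3), (2, 0), (2, 1), (2, 2), (2, 3), (3, 0), (3, 1), (3, 2), (3, 3)]
Holes: [(0, 0), (0, 1), (0, 2), (0, 3), (1, 0), (1, 1), (1, 2), (1, 3), (2, 0), (2, 1), (2, 2), (2, 3), (3, 0), (3, 1), (3, 2), (3, 3)]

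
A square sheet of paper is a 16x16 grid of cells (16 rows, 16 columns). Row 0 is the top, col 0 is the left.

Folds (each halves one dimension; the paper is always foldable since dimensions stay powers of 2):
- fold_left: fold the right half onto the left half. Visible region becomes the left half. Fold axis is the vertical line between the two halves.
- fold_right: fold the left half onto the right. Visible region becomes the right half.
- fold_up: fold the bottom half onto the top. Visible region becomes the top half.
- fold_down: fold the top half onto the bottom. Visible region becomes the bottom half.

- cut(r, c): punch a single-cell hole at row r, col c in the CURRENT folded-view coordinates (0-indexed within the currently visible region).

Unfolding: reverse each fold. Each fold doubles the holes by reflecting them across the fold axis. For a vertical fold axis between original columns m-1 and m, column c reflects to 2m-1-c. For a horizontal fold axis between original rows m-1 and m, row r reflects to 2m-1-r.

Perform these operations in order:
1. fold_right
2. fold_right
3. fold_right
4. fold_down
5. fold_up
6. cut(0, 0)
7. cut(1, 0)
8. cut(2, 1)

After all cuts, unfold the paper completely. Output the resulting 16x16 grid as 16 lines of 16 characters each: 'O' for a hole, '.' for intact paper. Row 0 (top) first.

Answer: .OO..OO..OO..OO.
.OO..OO..OO..OO.
O..OO..OO..OO..O
................
................
O..OO..OO..OO..O
.OO..OO..OO..OO.
.OO..OO..OO..OO.
.OO..OO..OO..OO.
.OO..OO..OO..OO.
O..OO..OO..OO..O
................
................
O..OO..OO..OO..O
.OO..OO..OO..OO.
.OO..OO..OO..OO.

Derivation:
Op 1 fold_right: fold axis v@8; visible region now rows[0,16) x cols[8,16) = 16x8
Op 2 fold_right: fold axis v@12; visible region now rows[0,16) x cols[12,16) = 16x4
Op 3 fold_right: fold axis v@14; visible region now rows[0,16) x cols[14,16) = 16x2
Op 4 fold_down: fold axis h@8; visible region now rows[8,16) x cols[14,16) = 8x2
Op 5 fold_up: fold axis h@12; visible region now rows[8,12) x cols[14,16) = 4x2
Op 6 cut(0, 0): punch at orig (8,14); cuts so far [(8, 14)]; region rows[8,12) x cols[14,16) = 4x2
Op 7 cut(1, 0): punch at orig (9,14); cuts so far [(8, 14), (9, 14)]; region rows[8,12) x cols[14,16) = 4x2
Op 8 cut(2, 1): punch at orig (10,15); cuts so far [(8, 14), (9, 14), (10, 15)]; region rows[8,12) x cols[14,16) = 4x2
Unfold 1 (reflect across h@12): 6 holes -> [(8, 14), (9, 14), (10, 15), (13, 15), (14, 14), (15, 14)]
Unfold 2 (reflect across h@8): 12 holes -> [(0, 14), (1, 14), (2, 15), (5, 15), (6, 14), (7, 14), (8, 14), (9, 14), (10, 15), (13, 15), (14, 14), (15, 14)]
Unfold 3 (reflect across v@14): 24 holes -> [(0, 13), (0, 14), (1, 13), (1, 14), (2, 12), (2, 15), (5, 12), (5, 15), (6, 13), (6, 14), (7, 13), (7, 14), (8, 13), (8, 14), (9, 13), (9, 14), (10, 12), (10, 15), (13, 12), (13, 15), (14, 13), (14, 14), (15, 13), (15, 14)]
Unfold 4 (reflect across v@12): 48 holes -> [(0, 9), (0, 10), (0, 13), (0, 14), (1, 9), (1, 10), (1, 13), (1, 14), (2, 8), (2, 11), (2, 12), (2, 15), (5, 8), (5, 11), (5, 12), (5, 15), (6, 9), (6, 10), (6, 13), (6, 14), (7, 9), (7, 10), (7, 13), (7, 14), (8, 9), (8, 10), (8, 13), (8, 14), (9, 9), (9, 10), (9, 13), (9, 14), (10, 8), (10, 11), (10, 12), (10, 15), (13, 8), (13, 11), (13, 12), (13, 15), (14, 9), (14, 10), (14, 13), (14, 14), (15, 9), (15, 10), (15, 13), (15, 14)]
Unfold 5 (reflect across v@8): 96 holes -> [(0, 1), (0, 2), (0, 5), (0, 6), (0, 9), (0, 10), (0, 13), (0, 14), (1, 1), (1, 2), (1, 5), (1, 6), (1, 9), (1, 10), (1, 13), (1, 14), (2, 0), (2, 3), (2, 4), (2, 7), (2, 8), (2, 11), (2, 12), (2, 15), (5, 0), (5, 3), (5, 4), (5, 7), (5, 8), (5, 11), (5, 12), (5, 15), (6, 1), (6, 2), (6, 5), (6, 6), (6, 9), (6, 10), (6, 13), (6, 14), (7, 1), (7, 2), (7, 5), (7, 6), (7, 9), (7, 10), (7, 13), (7, 14), (8, 1), (8, 2), (8, 5), (8, 6), (8, 9), (8, 10), (8, 13), (8, 14), (9, 1), (9, 2), (9, 5), (9, 6), (9, 9), (9, 10), (9, 13), (9, 14), (10, 0), (10, 3), (10, 4), (10, 7), (10, 8), (10, 11), (10, 12), (10, 15), (13, 0), (13, 3), (13, 4), (13, 7), (13, 8), (13, 11), (13, 12), (13, 15), (14, 1), (14, 2), (14, 5), (14, 6), (14, 9), (14, 10), (14, 13), (14, 14), (15, 1), (15, 2), (15, 5), (15, 6), (15, 9), (15, 10), (15, 13), (15, 14)]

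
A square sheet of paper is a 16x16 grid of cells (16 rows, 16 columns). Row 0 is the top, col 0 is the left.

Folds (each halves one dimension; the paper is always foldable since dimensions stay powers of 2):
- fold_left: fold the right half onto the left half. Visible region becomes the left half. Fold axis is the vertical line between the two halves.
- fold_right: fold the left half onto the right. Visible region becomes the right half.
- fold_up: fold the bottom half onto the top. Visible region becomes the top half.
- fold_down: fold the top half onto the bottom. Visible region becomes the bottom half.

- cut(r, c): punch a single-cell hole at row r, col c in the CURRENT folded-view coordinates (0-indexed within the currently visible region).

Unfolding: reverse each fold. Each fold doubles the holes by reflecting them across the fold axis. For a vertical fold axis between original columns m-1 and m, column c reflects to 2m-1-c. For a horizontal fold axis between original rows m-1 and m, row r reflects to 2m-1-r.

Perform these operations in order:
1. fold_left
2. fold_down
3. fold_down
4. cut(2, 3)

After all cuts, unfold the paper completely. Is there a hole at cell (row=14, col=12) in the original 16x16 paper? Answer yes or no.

Answer: yes

Derivation:
Op 1 fold_left: fold axis v@8; visible region now rows[0,16) x cols[0,8) = 16x8
Op 2 fold_down: fold axis h@8; visible region now rows[8,16) x cols[0,8) = 8x8
Op 3 fold_down: fold axis h@12; visible region now rows[12,16) x cols[0,8) = 4x8
Op 4 cut(2, 3): punch at orig (14,3); cuts so far [(14, 3)]; region rows[12,16) x cols[0,8) = 4x8
Unfold 1 (reflect across h@12): 2 holes -> [(9, 3), (14, 3)]
Unfold 2 (reflect across h@8): 4 holes -> [(1, 3), (6, 3), (9, 3), (14, 3)]
Unfold 3 (reflect across v@8): 8 holes -> [(1, 3), (1, 12), (6, 3), (6, 12), (9, 3), (9, 12), (14, 3), (14, 12)]
Holes: [(1, 3), (1, 12), (6, 3), (6, 12), (9, 3), (9, 12), (14, 3), (14, 12)]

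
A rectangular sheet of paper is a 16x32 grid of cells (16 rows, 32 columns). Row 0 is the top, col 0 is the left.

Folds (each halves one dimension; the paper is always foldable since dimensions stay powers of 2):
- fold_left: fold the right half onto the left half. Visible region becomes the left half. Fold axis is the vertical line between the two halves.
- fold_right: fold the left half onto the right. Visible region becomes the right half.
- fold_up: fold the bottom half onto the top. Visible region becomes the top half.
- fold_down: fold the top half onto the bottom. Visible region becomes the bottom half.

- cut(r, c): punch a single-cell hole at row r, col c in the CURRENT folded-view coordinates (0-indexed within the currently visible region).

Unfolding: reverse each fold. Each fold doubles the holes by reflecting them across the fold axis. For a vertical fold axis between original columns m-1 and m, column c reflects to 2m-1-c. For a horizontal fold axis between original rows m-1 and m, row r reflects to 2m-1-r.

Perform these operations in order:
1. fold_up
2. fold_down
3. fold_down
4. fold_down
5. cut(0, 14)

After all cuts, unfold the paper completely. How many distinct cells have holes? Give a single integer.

Op 1 fold_up: fold axis h@8; visible region now rows[0,8) x cols[0,32) = 8x32
Op 2 fold_down: fold axis h@4; visible region now rows[4,8) x cols[0,32) = 4x32
Op 3 fold_down: fold axis h@6; visible region now rows[6,8) x cols[0,32) = 2x32
Op 4 fold_down: fold axis h@7; visible region now rows[7,8) x cols[0,32) = 1x32
Op 5 cut(0, 14): punch at orig (7,14); cuts so far [(7, 14)]; region rows[7,8) x cols[0,32) = 1x32
Unfold 1 (reflect across h@7): 2 holes -> [(6, 14), (7, 14)]
Unfold 2 (reflect across h@6): 4 holes -> [(4, 14), (5, 14), (6, 14), (7, 14)]
Unfold 3 (reflect across h@4): 8 holes -> [(0, 14), (1, 14), (2, 14), (3, 14), (4, 14), (5, 14), (6, 14), (7, 14)]
Unfold 4 (reflect across h@8): 16 holes -> [(0, 14), (1, 14), (2, 14), (3, 14), (4, 14), (5, 14), (6, 14), (7, 14), (8, 14), (9, 14), (10, 14), (11, 14), (12, 14), (13, 14), (14, 14), (15, 14)]

Answer: 16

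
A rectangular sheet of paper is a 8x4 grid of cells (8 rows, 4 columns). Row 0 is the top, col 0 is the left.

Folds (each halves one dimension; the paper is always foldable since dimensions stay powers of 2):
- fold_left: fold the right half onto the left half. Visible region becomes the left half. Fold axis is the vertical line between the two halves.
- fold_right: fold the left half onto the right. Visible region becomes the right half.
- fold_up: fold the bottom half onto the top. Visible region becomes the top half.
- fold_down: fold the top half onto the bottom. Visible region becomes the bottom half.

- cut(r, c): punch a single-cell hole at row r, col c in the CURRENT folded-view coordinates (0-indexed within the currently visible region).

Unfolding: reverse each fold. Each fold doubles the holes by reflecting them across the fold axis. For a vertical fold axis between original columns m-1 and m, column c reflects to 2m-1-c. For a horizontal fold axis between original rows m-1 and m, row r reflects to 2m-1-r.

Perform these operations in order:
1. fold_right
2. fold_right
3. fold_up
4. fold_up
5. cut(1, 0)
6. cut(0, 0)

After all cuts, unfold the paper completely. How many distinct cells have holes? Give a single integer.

Answer: 32

Derivation:
Op 1 fold_right: fold axis v@2; visible region now rows[0,8) x cols[2,4) = 8x2
Op 2 fold_right: fold axis v@3; visible region now rows[0,8) x cols[3,4) = 8x1
Op 3 fold_up: fold axis h@4; visible region now rows[0,4) x cols[3,4) = 4x1
Op 4 fold_up: fold axis h@2; visible region now rows[0,2) x cols[3,4) = 2x1
Op 5 cut(1, 0): punch at orig (1,3); cuts so far [(1, 3)]; region rows[0,2) x cols[3,4) = 2x1
Op 6 cut(0, 0): punch at orig (0,3); cuts so far [(0, 3), (1, 3)]; region rows[0,2) x cols[3,4) = 2x1
Unfold 1 (reflect across h@2): 4 holes -> [(0, 3), (1, 3), (2, 3), (3, 3)]
Unfold 2 (reflect across h@4): 8 holes -> [(0, 3), (1, 3), (2, 3), (3, 3), (4, 3), (5, 3), (6, 3), (7, 3)]
Unfold 3 (reflect across v@3): 16 holes -> [(0, 2), (0, 3), (1, 2), (1, 3), (2, 2), (2, 3), (3, 2), (3, 3), (4, 2), (4, 3), (5, 2), (5, 3), (6, 2), (6, 3), (7, 2), (7, 3)]
Unfold 4 (reflect across v@2): 32 holes -> [(0, 0), (0, 1), (0, 2), (0, 3), (1, 0), (1, 1), (1, 2), (1, 3), (2, 0), (2, 1), (2, 2), (2, 3), (3, 0), (3, 1), (3, 2), (3, 3), (4, 0), (4, 1), (4, 2), (4, 3), (5, 0), (5, 1), (5, 2), (5, 3), (6, 0), (6, 1), (6, 2), (6, 3), (7, 0), (7, 1), (7, 2), (7, 3)]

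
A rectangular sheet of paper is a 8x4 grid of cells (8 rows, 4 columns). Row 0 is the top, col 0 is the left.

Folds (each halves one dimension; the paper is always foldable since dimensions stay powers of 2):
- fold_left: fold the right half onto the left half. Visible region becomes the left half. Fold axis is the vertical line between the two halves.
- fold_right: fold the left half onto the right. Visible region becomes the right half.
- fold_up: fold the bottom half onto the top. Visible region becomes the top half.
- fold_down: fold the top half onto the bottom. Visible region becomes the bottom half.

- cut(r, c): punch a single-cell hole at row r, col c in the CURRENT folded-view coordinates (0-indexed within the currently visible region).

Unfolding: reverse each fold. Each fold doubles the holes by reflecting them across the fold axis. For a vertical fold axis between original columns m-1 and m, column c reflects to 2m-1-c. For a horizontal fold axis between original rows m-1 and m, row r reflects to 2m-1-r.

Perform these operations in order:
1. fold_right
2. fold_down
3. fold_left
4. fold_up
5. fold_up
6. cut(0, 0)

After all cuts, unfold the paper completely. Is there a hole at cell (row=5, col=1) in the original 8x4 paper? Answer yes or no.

Op 1 fold_right: fold axis v@2; visible region now rows[0,8) x cols[2,4) = 8x2
Op 2 fold_down: fold axis h@4; visible region now rows[4,8) x cols[2,4) = 4x2
Op 3 fold_left: fold axis v@3; visible region now rows[4,8) x cols[2,3) = 4x1
Op 4 fold_up: fold axis h@6; visible region now rows[4,6) x cols[2,3) = 2x1
Op 5 fold_up: fold axis h@5; visible region now rows[4,5) x cols[2,3) = 1x1
Op 6 cut(0, 0): punch at orig (4,2); cuts so far [(4, 2)]; region rows[4,5) x cols[2,3) = 1x1
Unfold 1 (reflect across h@5): 2 holes -> [(4, 2), (5, 2)]
Unfold 2 (reflect across h@6): 4 holes -> [(4, 2), (5, 2), (6, 2), (7, 2)]
Unfold 3 (reflect across v@3): 8 holes -> [(4, 2), (4, 3), (5, 2), (5, 3), (6, 2), (6, 3), (7, 2), (7, 3)]
Unfold 4 (reflect across h@4): 16 holes -> [(0, 2), (0, 3), (1, 2), (1, 3), (2, 2), (2, 3), (3, 2), (3, 3), (4, 2), (4, 3), (5, 2), (5, 3), (6, 2), (6, 3), (7, 2), (7, 3)]
Unfold 5 (reflect across v@2): 32 holes -> [(0, 0), (0, 1), (0, 2), (0, 3), (1, 0), (1, 1), (1, 2), (1, 3), (2, 0), (2, 1), (2, 2), (2, 3), (3, 0), (3, 1), (3, 2), (3, 3), (4, 0), (4, 1), (4, 2), (4, 3), (5, 0), (5, 1), (5, 2), (5, 3), (6, 0), (6, 1), (6, 2), (6, 3), (7, 0), (7, 1), (7, 2), (7, 3)]
Holes: [(0, 0), (0, 1), (0, 2), (0, 3), (1, 0), (1, 1), (1, 2), (1, 3), (2, 0), (2, 1), (2, 2), (2, 3), (3, 0), (3, 1), (3, 2), (3, 3), (4, 0), (4, 1), (4, 2), (4, 3), (5, 0), (5, 1), (5, 2), (5, 3), (6, 0), (6, 1), (6, 2), (6, 3), (7, 0), (7, 1), (7, 2), (7, 3)]

Answer: yes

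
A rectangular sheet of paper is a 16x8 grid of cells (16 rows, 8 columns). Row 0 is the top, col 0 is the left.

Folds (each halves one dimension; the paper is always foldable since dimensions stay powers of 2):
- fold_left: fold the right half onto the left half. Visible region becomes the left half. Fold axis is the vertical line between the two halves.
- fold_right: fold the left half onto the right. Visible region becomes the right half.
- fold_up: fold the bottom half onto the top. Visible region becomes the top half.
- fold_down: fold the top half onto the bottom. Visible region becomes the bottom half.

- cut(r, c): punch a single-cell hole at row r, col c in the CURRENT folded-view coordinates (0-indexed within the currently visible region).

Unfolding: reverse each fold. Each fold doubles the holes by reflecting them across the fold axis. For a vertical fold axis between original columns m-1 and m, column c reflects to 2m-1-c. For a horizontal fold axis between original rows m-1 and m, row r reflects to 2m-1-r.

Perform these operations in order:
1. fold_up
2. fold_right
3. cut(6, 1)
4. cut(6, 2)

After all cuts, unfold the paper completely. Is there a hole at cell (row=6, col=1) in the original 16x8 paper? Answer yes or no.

Answer: yes

Derivation:
Op 1 fold_up: fold axis h@8; visible region now rows[0,8) x cols[0,8) = 8x8
Op 2 fold_right: fold axis v@4; visible region now rows[0,8) x cols[4,8) = 8x4
Op 3 cut(6, 1): punch at orig (6,5); cuts so far [(6, 5)]; region rows[0,8) x cols[4,8) = 8x4
Op 4 cut(6, 2): punch at orig (6,6); cuts so far [(6, 5), (6, 6)]; region rows[0,8) x cols[4,8) = 8x4
Unfold 1 (reflect across v@4): 4 holes -> [(6, 1), (6, 2), (6, 5), (6, 6)]
Unfold 2 (reflect across h@8): 8 holes -> [(6, 1), (6, 2), (6, 5), (6, 6), (9, 1), (9, 2), (9, 5), (9, 6)]
Holes: [(6, 1), (6, 2), (6, 5), (6, 6), (9, 1), (9, 2), (9, 5), (9, 6)]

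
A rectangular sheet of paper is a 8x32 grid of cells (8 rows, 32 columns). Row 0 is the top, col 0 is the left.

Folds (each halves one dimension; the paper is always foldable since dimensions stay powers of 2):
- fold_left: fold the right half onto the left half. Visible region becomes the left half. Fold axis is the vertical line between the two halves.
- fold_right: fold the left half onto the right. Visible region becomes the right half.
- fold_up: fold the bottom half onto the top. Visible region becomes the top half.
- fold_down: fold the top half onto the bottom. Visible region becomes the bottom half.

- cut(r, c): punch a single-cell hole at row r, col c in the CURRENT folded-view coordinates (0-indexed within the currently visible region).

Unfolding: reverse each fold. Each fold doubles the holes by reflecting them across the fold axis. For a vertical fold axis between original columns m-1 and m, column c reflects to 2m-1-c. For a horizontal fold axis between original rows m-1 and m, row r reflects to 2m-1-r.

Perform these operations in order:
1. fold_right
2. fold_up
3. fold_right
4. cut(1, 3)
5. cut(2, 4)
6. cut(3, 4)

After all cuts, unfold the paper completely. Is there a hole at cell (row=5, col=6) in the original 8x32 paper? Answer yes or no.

Answer: no

Derivation:
Op 1 fold_right: fold axis v@16; visible region now rows[0,8) x cols[16,32) = 8x16
Op 2 fold_up: fold axis h@4; visible region now rows[0,4) x cols[16,32) = 4x16
Op 3 fold_right: fold axis v@24; visible region now rows[0,4) x cols[24,32) = 4x8
Op 4 cut(1, 3): punch at orig (1,27); cuts so far [(1, 27)]; region rows[0,4) x cols[24,32) = 4x8
Op 5 cut(2, 4): punch at orig (2,28); cuts so far [(1, 27), (2, 28)]; region rows[0,4) x cols[24,32) = 4x8
Op 6 cut(3, 4): punch at orig (3,28); cuts so far [(1, 27), (2, 28), (3, 28)]; region rows[0,4) x cols[24,32) = 4x8
Unfold 1 (reflect across v@24): 6 holes -> [(1, 20), (1, 27), (2, 19), (2, 28), (3, 19), (3, 28)]
Unfold 2 (reflect across h@4): 12 holes -> [(1, 20), (1, 27), (2, 19), (2, 28), (3, 19), (3, 28), (4, 19), (4, 28), (5, 19), (5, 28), (6, 20), (6, 27)]
Unfold 3 (reflect across v@16): 24 holes -> [(1, 4), (1, 11), (1, 20), (1, 27), (2, 3), (2, 12), (2, 19), (2, 28), (3, 3), (3, 12), (3, 19), (3, 28), (4, 3), (4, 12), (4, 19), (4, 28), (5, 3), (5, 12), (5, 19), (5, 28), (6, 4), (6, 11), (6, 20), (6, 27)]
Holes: [(1, 4), (1, 11), (1, 20), (1, 27), (2, 3), (2, 12), (2, 19), (2, 28), (3, 3), (3, 12), (3, 19), (3, 28), (4, 3), (4, 12), (4, 19), (4, 28), (5, 3), (5, 12), (5, 19), (5, 28), (6, 4), (6, 11), (6, 20), (6, 27)]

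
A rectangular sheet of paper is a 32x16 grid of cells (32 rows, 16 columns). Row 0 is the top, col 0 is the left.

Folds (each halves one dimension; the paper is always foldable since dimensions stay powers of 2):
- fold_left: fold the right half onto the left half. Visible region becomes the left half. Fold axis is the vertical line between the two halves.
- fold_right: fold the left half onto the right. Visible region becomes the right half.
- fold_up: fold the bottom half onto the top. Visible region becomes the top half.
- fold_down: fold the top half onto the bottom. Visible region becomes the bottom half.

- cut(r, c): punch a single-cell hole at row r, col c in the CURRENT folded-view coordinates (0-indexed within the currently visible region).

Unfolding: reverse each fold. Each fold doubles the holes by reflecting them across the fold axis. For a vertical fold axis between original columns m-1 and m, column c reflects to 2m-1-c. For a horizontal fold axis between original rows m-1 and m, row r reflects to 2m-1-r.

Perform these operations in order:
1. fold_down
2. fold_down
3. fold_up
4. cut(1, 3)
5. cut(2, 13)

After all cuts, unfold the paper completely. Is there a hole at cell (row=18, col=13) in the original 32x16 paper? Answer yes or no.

Op 1 fold_down: fold axis h@16; visible region now rows[16,32) x cols[0,16) = 16x16
Op 2 fold_down: fold axis h@24; visible region now rows[24,32) x cols[0,16) = 8x16
Op 3 fold_up: fold axis h@28; visible region now rows[24,28) x cols[0,16) = 4x16
Op 4 cut(1, 3): punch at orig (25,3); cuts so far [(25, 3)]; region rows[24,28) x cols[0,16) = 4x16
Op 5 cut(2, 13): punch at orig (26,13); cuts so far [(25, 3), (26, 13)]; region rows[24,28) x cols[0,16) = 4x16
Unfold 1 (reflect across h@28): 4 holes -> [(25, 3), (26, 13), (29, 13), (30, 3)]
Unfold 2 (reflect across h@24): 8 holes -> [(17, 3), (18, 13), (21, 13), (22, 3), (25, 3), (26, 13), (29, 13), (30, 3)]
Unfold 3 (reflect across h@16): 16 holes -> [(1, 3), (2, 13), (5, 13), (6, 3), (9, 3), (10, 13), (13, 13), (14, 3), (17, 3), (18, 13), (21, 13), (22, 3), (25, 3), (26, 13), (29, 13), (30, 3)]
Holes: [(1, 3), (2, 13), (5, 13), (6, 3), (9, 3), (10, 13), (13, 13), (14, 3), (17, 3), (18, 13), (21, 13), (22, 3), (25, 3), (26, 13), (29, 13), (30, 3)]

Answer: yes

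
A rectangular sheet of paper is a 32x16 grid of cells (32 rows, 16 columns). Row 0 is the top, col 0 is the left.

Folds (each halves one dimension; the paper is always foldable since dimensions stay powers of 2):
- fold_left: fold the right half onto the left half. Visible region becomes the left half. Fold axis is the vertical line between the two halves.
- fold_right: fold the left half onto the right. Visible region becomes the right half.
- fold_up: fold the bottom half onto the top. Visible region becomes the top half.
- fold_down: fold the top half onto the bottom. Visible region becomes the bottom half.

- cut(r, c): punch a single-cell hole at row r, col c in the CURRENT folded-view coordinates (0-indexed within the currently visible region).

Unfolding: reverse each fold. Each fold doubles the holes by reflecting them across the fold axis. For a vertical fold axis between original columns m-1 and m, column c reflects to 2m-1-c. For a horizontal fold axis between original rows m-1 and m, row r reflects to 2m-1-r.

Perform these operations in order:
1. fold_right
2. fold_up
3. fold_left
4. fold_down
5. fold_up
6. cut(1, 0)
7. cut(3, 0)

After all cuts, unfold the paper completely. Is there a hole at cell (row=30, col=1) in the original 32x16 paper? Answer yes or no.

Answer: no

Derivation:
Op 1 fold_right: fold axis v@8; visible region now rows[0,32) x cols[8,16) = 32x8
Op 2 fold_up: fold axis h@16; visible region now rows[0,16) x cols[8,16) = 16x8
Op 3 fold_left: fold axis v@12; visible region now rows[0,16) x cols[8,12) = 16x4
Op 4 fold_down: fold axis h@8; visible region now rows[8,16) x cols[8,12) = 8x4
Op 5 fold_up: fold axis h@12; visible region now rows[8,12) x cols[8,12) = 4x4
Op 6 cut(1, 0): punch at orig (9,8); cuts so far [(9, 8)]; region rows[8,12) x cols[8,12) = 4x4
Op 7 cut(3, 0): punch at orig (11,8); cuts so far [(9, 8), (11, 8)]; region rows[8,12) x cols[8,12) = 4x4
Unfold 1 (reflect across h@12): 4 holes -> [(9, 8), (11, 8), (12, 8), (14, 8)]
Unfold 2 (reflect across h@8): 8 holes -> [(1, 8), (3, 8), (4, 8), (6, 8), (9, 8), (11, 8), (12, 8), (14, 8)]
Unfold 3 (reflect across v@12): 16 holes -> [(1, 8), (1, 15), (3, 8), (3, 15), (4, 8), (4, 15), (6, 8), (6, 15), (9, 8), (9, 15), (11, 8), (11, 15), (12, 8), (12, 15), (14, 8), (14, 15)]
Unfold 4 (reflect across h@16): 32 holes -> [(1, 8), (1, 15), (3, 8), (3, 15), (4, 8), (4, 15), (6, 8), (6, 15), (9, 8), (9, 15), (11, 8), (11, 15), (12, 8), (12, 15), (14, 8), (14, 15), (17, 8), (17, 15), (19, 8), (19, 15), (20, 8), (20, 15), (22, 8), (22, 15), (25, 8), (25, 15), (27, 8), (27, 15), (28, 8), (28, 15), (30, 8), (30, 15)]
Unfold 5 (reflect across v@8): 64 holes -> [(1, 0), (1, 7), (1, 8), (1, 15), (3, 0), (3, 7), (3, 8), (3, 15), (4, 0), (4, 7), (4, 8), (4, 15), (6, 0), (6, 7), (6, 8), (6, 15), (9, 0), (9, 7), (9, 8), (9, 15), (11, 0), (11, 7), (11, 8), (11, 15), (12, 0), (12, 7), (12, 8), (12, 15), (14, 0), (14, 7), (14, 8), (14, 15), (17, 0), (17, 7), (17, 8), (17, 15), (19, 0), (19, 7), (19, 8), (19, 15), (20, 0), (20, 7), (20, 8), (20, 15), (22, 0), (22, 7), (22, 8), (22, 15), (25, 0), (25, 7), (25, 8), (25, 15), (27, 0), (27, 7), (27, 8), (27, 15), (28, 0), (28, 7), (28, 8), (28, 15), (30, 0), (30, 7), (30, 8), (30, 15)]
Holes: [(1, 0), (1, 7), (1, 8), (1, 15), (3, 0), (3, 7), (3, 8), (3, 15), (4, 0), (4, 7), (4, 8), (4, 15), (6, 0), (6, 7), (6, 8), (6, 15), (9, 0), (9, 7), (9, 8), (9, 15), (11, 0), (11, 7), (11, 8), (11, 15), (12, 0), (12, 7), (12, 8), (12, 15), (14, 0), (14, 7), (14, 8), (14, 15), (17, 0), (17, 7), (17, 8), (17, 15), (19, 0), (19, 7), (19, 8), (19, 15), (20, 0), (20, 7), (20, 8), (20, 15), (22, 0), (22, 7), (22, 8), (22, 15), (25, 0), (25, 7), (25, 8), (25, 15), (27, 0), (27, 7), (27, 8), (27, 15), (28, 0), (28, 7), (28, 8), (28, 15), (30, 0), (30, 7), (30, 8), (30, 15)]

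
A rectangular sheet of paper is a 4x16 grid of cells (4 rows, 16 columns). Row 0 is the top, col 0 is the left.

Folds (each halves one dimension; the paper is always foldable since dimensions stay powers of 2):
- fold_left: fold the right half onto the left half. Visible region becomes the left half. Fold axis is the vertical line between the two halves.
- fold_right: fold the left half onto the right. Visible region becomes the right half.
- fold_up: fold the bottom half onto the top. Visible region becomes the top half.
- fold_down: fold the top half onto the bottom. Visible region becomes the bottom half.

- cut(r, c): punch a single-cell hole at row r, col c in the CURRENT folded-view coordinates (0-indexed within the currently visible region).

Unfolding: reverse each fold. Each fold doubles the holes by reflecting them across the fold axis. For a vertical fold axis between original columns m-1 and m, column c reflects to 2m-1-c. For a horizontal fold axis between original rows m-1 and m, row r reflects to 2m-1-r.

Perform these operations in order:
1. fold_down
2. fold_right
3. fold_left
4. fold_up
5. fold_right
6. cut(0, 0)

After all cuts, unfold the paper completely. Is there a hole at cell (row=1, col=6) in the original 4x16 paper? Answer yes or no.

Answer: yes

Derivation:
Op 1 fold_down: fold axis h@2; visible region now rows[2,4) x cols[0,16) = 2x16
Op 2 fold_right: fold axis v@8; visible region now rows[2,4) x cols[8,16) = 2x8
Op 3 fold_left: fold axis v@12; visible region now rows[2,4) x cols[8,12) = 2x4
Op 4 fold_up: fold axis h@3; visible region now rows[2,3) x cols[8,12) = 1x4
Op 5 fold_right: fold axis v@10; visible region now rows[2,3) x cols[10,12) = 1x2
Op 6 cut(0, 0): punch at orig (2,10); cuts so far [(2, 10)]; region rows[2,3) x cols[10,12) = 1x2
Unfold 1 (reflect across v@10): 2 holes -> [(2, 9), (2, 10)]
Unfold 2 (reflect across h@3): 4 holes -> [(2, 9), (2, 10), (3, 9), (3, 10)]
Unfold 3 (reflect across v@12): 8 holes -> [(2, 9), (2, 10), (2, 13), (2, 14), (3, 9), (3, 10), (3, 13), (3, 14)]
Unfold 4 (reflect across v@8): 16 holes -> [(2, 1), (2, 2), (2, 5), (2, 6), (2, 9), (2, 10), (2, 13), (2, 14), (3, 1), (3, 2), (3, 5), (3, 6), (3, 9), (3, 10), (3, 13), (3, 14)]
Unfold 5 (reflect across h@2): 32 holes -> [(0, 1), (0, 2), (0, 5), (0, 6), (0, 9), (0, 10), (0, 13), (0, 14), (1, 1), (1, 2), (1, 5), (1, 6), (1, 9), (1, 10), (1, 13), (1, 14), (2, 1), (2, 2), (2, 5), (2, 6), (2, 9), (2, 10), (2, 13), (2, 14), (3, 1), (3, 2), (3, 5), (3, 6), (3, 9), (3, 10), (3, 13), (3, 14)]
Holes: [(0, 1), (0, 2), (0, 5), (0, 6), (0, 9), (0, 10), (0, 13), (0, 14), (1, 1), (1, 2), (1, 5), (1, 6), (1, 9), (1, 10), (1, 13), (1, 14), (2, 1), (2, 2), (2, 5), (2, 6), (2, 9), (2, 10), (2, 13), (2, 14), (3, 1), (3, 2), (3, 5), (3, 6), (3, 9), (3, 10), (3, 13), (3, 14)]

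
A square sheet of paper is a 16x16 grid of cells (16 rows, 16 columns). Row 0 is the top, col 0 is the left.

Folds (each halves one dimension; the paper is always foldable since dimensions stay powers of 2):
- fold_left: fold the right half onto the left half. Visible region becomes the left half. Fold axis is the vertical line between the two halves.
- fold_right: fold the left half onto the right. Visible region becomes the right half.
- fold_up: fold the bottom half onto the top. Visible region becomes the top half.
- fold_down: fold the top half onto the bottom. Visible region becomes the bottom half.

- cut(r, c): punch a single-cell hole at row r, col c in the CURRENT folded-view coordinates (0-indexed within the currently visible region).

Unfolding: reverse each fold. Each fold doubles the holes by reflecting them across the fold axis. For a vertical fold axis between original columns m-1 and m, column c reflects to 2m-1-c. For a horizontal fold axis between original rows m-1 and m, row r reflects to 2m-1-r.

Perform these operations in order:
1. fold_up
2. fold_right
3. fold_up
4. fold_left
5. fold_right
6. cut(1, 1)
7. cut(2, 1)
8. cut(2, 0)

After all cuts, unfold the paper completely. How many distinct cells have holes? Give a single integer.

Op 1 fold_up: fold axis h@8; visible region now rows[0,8) x cols[0,16) = 8x16
Op 2 fold_right: fold axis v@8; visible region now rows[0,8) x cols[8,16) = 8x8
Op 3 fold_up: fold axis h@4; visible region now rows[0,4) x cols[8,16) = 4x8
Op 4 fold_left: fold axis v@12; visible region now rows[0,4) x cols[8,12) = 4x4
Op 5 fold_right: fold axis v@10; visible region now rows[0,4) x cols[10,12) = 4x2
Op 6 cut(1, 1): punch at orig (1,11); cuts so far [(1, 11)]; region rows[0,4) x cols[10,12) = 4x2
Op 7 cut(2, 1): punch at orig (2,11); cuts so far [(1, 11), (2, 11)]; region rows[0,4) x cols[10,12) = 4x2
Op 8 cut(2, 0): punch at orig (2,10); cuts so far [(1, 11), (2, 10), (2, 11)]; region rows[0,4) x cols[10,12) = 4x2
Unfold 1 (reflect across v@10): 6 holes -> [(1, 8), (1, 11), (2, 8), (2, 9), (2, 10), (2, 11)]
Unfold 2 (reflect across v@12): 12 holes -> [(1, 8), (1, 11), (1, 12), (1, 15), (2, 8), (2, 9), (2, 10), (2, 11), (2, 12), (2, 13), (2, 14), (2, 15)]
Unfold 3 (reflect across h@4): 24 holes -> [(1, 8), (1, 11), (1, 12), (1, 15), (2, 8), (2, 9), (2, 10), (2, 11), (2, 12), (2, 13), (2, 14), (2, 15), (5, 8), (5, 9), (5, 10), (5, 11), (5, 12), (5, 13), (5, 14), (5, 15), (6, 8), (6, 11), (6, 12), (6, 15)]
Unfold 4 (reflect across v@8): 48 holes -> [(1, 0), (1, 3), (1, 4), (1, 7), (1, 8), (1, 11), (1, 12), (1, 15), (2, 0), (2, 1), (2, 2), (2, 3), (2, 4), (2, 5), (2, 6), (2, 7), (2, 8), (2, 9), (2, 10), (2, 11), (2, 12), (2, 13), (2, 14), (2, 15), (5, 0), (5, 1), (5, 2), (5, 3), (5, 4), (5, 5), (5, 6), (5, 7), (5, 8), (5, 9), (5, 10), (5, 11), (5, 12), (5, 13), (5, 14), (5, 15), (6, 0), (6, 3), (6, 4), (6, 7), (6, 8), (6, 11), (6, 12), (6, 15)]
Unfold 5 (reflect across h@8): 96 holes -> [(1, 0), (1, 3), (1, 4), (1, 7), (1, 8), (1, 11), (1, 12), (1, 15), (2, 0), (2, 1), (2, 2), (2, 3), (2, 4), (2, 5), (2, 6), (2, 7), (2, 8), (2, 9), (2, 10), (2, 11), (2, 12), (2, 13), (2, 14), (2, 15), (5, 0), (5, 1), (5, 2), (5, 3), (5, 4), (5, 5), (5, 6), (5, 7), (5, 8), (5, 9), (5, 10), (5, 11), (5, 12), (5, 13), (5, 14), (5, 15), (6, 0), (6, 3), (6, 4), (6, 7), (6, 8), (6, 11), (6, 12), (6, 15), (9, 0), (9, 3), (9, 4), (9, 7), (9, 8), (9, 11), (9, 12), (9, 15), (10, 0), (10, 1), (10, 2), (10, 3), (10, 4), (10, 5), (10, 6), (10, 7), (10, 8), (10, 9), (10, 10), (10, 11), (10, 12), (10, 13), (10, 14), (10, 15), (13, 0), (13, 1), (13, 2), (13, 3), (13, 4), (13, 5), (13, 6), (13, 7), (13, 8), (13, 9), (13, 10), (13, 11), (13, 12), (13, 13), (13, 14), (13, 15), (14, 0), (14, 3), (14, 4), (14, 7), (14, 8), (14, 11), (14, 12), (14, 15)]

Answer: 96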